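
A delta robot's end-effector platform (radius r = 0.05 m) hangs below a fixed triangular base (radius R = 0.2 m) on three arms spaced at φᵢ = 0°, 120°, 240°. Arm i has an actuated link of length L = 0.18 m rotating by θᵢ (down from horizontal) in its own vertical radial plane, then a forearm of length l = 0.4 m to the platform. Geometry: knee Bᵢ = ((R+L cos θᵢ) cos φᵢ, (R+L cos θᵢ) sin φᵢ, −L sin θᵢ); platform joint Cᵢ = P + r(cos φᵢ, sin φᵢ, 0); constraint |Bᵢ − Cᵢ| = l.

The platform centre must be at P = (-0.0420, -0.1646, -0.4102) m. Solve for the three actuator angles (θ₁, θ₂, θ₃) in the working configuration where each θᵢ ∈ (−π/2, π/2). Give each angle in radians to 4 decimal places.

φ1=0.0° → target in arm frame (-0.0420, -0.1646)
  A cos θ + B sin θ = C:  0.1920·cos θ + -0.4102·sin θ = -0.2906
  θ1 = atan2(B,A) + arccos(C/0.4529) = 1.1344
arm 2 (φ=120.0°): x'=-0.1215, y'=0.1187
  A=0.2715, B=-0.4102, C=(l²−L²−A²−y'²−z²)/(2L)=-0.3569
  γ=atan2(-0.4102,0.2715)=-0.9860;  ψ=arccos(-0.7255)=2.3826;  θ2=γ+ψ≈1.3965
φ3=240.0° → target in arm frame (0.1635, 0.0459)
  A=-0.0135, B=-0.4102, C=(l²−L²−A²−y'²−z²)/(2L)=-0.1193
  θ3 = atan2(B,A) + arccos(C/0.4104) = 0.2620

θ₁ = 1.1344, θ₂ = 1.3965, θ₃ = 0.2620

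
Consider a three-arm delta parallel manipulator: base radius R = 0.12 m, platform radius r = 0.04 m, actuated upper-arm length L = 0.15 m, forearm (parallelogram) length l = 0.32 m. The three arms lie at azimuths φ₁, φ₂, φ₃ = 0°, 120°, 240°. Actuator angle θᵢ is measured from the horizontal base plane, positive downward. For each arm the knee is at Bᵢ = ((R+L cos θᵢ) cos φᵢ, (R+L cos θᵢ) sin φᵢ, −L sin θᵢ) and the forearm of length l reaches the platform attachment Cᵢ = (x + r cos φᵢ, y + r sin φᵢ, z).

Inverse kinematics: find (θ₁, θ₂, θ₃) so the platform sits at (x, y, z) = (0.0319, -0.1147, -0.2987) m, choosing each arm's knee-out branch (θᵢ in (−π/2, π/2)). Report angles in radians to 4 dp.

φ1=0.0° → target in arm frame (0.0319, -0.1147)
  A cos θ + B sin θ = C:  0.0481·cos θ + -0.2987·sin θ = -0.0826
  √(A²+B²)=0.3025;  θ1 = -1.4111+1.8475 ≈ 0.4363
φ2=120.0° → target in arm frame (-0.1153, 0.0297)
  e−x'=0.1953;  (l²−L²−(e−x')²−y'²−z²)/2L = -0.1611
  γ=atan2(-0.2987,0.1953)=-0.9918;  ψ=arccos(-0.4515)=2.0393;  θ2=γ+ψ≈1.0475
φ3=240.0° → target in arm frame (0.0834, 0.0850)
  e−x'=-0.0034;  (l²−L²−(e−x')²−y'²−z²)/2L = -0.0552
  √(A²+B²)=0.2987;  θ3 = -1.5821+1.7566 ≈ 0.1745

θ₁ = 0.4363, θ₂ = 1.0475, θ₃ = 0.1745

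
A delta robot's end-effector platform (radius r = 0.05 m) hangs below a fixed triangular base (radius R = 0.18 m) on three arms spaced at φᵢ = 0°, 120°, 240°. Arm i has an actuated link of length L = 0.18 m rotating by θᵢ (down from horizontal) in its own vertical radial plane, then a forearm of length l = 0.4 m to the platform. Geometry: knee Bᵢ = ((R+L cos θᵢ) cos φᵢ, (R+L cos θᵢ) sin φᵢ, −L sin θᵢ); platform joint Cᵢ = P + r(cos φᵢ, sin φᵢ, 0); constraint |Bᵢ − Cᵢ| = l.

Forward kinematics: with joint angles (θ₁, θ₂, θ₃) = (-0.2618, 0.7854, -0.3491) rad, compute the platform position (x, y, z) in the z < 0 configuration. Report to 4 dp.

φ1=0.0°: virtual centre (0.3039, 0.0000, 0.0466), radius l
φ2=120.0°: virtual centre (-0.1286, 0.2228, -0.1273), radius l
arm 3 at φ=240.0°: (R−r)+L cos θ3 = 0.2991;  centre 3 = (-0.1496, -0.2591, 0.0616)
subtract pairs → two planes through P
[-0.8650 0.4456 -0.3477]·P = -0.0121;  [-0.9069 -0.5181 0.0300]·P = -0.0012
det = 0.8523;  x = 0.0080+-0.1957z,  y = -0.0116+0.4004z
sphere 1 gives Az²+Bz+C=0 with A=1.1986, B=0.0133, C=-0.0702;  B²−4AC=0.3366;  roots -0.2476, 0.2364;  negative root z = -0.2476
x = 0.0565, y = -0.1108

(0.0565, -0.1108, -0.2476)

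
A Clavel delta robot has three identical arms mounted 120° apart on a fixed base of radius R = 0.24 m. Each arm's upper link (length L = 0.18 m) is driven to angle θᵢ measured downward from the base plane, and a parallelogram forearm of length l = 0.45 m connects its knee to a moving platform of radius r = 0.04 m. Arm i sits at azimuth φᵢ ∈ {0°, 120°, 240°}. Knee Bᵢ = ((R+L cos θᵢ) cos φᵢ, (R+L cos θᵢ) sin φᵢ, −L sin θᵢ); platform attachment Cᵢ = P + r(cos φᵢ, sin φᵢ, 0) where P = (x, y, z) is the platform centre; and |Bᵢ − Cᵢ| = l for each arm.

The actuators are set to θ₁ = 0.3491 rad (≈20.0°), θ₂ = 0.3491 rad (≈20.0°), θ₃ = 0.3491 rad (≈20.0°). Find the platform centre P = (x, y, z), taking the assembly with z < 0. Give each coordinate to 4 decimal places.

φ1=0.0°: virtual centre (0.3691, 0.0000, -0.0616), radius l
φ2=120.0°: virtual centre (-0.1846, 0.3197, -0.0616), radius l
φ3=240.0°: virtual centre (-0.1846, -0.3197, -0.0616), radius l
|S₂|²−|S₁|² = 0.0000;  |S₃|²−|S₁|² = 0.0000
linear system: -1.1074x+0.6394y = 0.0000−0.0000z; -1.1074x+-0.6394y = 0.0000−0.0000z
Cramer: x(z) = 0.0000+0.0000z;  y(z) = 0.0000+0.0000z
sphere 1 gives Az²+Bz+C=0 with A=1.0000, B=0.1231, C=-0.0624;  B²−4AC=0.2649;  roots -0.3189, 0.1958;  negative root z = -0.3189
x = 0.0000, y = 0.0000

(0.0000, 0.0000, -0.3189)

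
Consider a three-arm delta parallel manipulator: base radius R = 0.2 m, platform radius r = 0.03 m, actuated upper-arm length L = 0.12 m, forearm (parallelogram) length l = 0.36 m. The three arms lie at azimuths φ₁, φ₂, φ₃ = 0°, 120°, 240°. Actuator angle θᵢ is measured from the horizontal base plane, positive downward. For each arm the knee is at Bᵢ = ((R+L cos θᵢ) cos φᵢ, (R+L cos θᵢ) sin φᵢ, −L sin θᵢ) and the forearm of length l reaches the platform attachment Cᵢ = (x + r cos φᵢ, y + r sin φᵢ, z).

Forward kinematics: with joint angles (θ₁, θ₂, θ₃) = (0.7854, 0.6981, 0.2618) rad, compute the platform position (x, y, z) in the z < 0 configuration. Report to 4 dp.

(-0.0309, -0.0370, -0.3007)

φ1=0.0°: virtual centre (0.2549, 0.0000, -0.0849), radius l
φ2=120.0°: virtual centre (-0.1310, 0.2268, -0.0771), radius l
φ3=240.0°: virtual centre (-0.1430, -0.2476, -0.0311), radius l
subtract pairs → two planes through P
[-0.7716 0.4537 0.0154]·P = 0.0024;  [-0.7956 -0.4952 0.1076]·P = 0.0106
det = 0.7431;  x = -0.0081+0.0760z,  y = -0.0084+0.0952z
sphere 1 gives Az²+Bz+C=0 with A=1.0148, B=0.1282, C=-0.0532;  B²−4AC=0.2324;  roots -0.3007, 0.1744;  negative root z = -0.3007
x = -0.0309, y = -0.0370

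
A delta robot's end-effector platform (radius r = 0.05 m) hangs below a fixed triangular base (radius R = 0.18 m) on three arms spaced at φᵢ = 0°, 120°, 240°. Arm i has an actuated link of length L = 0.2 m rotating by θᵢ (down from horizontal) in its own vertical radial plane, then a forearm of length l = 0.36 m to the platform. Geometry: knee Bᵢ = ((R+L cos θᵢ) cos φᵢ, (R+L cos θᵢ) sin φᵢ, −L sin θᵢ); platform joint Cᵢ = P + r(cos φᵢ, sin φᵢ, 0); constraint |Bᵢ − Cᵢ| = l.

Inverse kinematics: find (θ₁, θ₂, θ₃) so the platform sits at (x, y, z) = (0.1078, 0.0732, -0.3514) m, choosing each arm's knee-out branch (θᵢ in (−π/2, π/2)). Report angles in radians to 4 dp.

θ₁ = 0.3491, θ₂ = 0.7853, θ₃ = 1.2218

φ1=0.0° → target in arm frame (0.1078, 0.0732)
  e−x'=0.0222;  (l²−L²−(e−x')²−y'²−z²)/2L = -0.0993
  θ1 = atan2(B,A) + arccos(C/0.3521) = 0.3491
rotate P by −φ2: (0.0095, -0.1300, -0.3514)
  A cos θ + B sin θ = C:  0.1205·cos θ + -0.3514·sin θ = -0.1632
  √(A²+B²)=0.3715;  θ2 = -1.2404+2.0257 ≈ 0.7853
φ3=240.0° → target in arm frame (-0.1173, 0.0568)
  A cos θ + B sin θ = C:  0.2473·cos θ + -0.3514·sin θ = -0.2456
  √(A²+B²)=0.4297;  θ3 = -0.9576+2.1793 ≈ 1.2218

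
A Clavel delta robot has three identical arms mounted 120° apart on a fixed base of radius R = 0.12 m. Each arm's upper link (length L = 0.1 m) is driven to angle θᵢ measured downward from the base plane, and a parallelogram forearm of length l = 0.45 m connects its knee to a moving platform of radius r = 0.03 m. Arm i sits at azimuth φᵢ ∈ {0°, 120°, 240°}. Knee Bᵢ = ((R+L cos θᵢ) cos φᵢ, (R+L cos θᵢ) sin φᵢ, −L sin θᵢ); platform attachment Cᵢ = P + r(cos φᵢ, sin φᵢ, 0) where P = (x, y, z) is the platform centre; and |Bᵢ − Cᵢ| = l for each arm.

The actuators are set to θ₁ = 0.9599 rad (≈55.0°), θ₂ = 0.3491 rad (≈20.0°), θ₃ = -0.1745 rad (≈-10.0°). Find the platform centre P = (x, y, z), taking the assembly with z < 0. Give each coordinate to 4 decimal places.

φ1=0.0°: virtual centre (0.1474, 0.0000, -0.0819), radius l
arm 2 at φ=120.0°: (R−r)+L cos θ2 = 0.1840;  O2 = (-0.0920, 0.1593, -0.0342)
φ3=240.0°: virtual centre (-0.0942, -0.1632, 0.0174), radius l
subtract pairs → two planes through P
plane₁₂: -0.4787x+0.3186y+0.0954z = 0.0066
det = 0.3102;  x = -0.0145+0.3043z,  y = -0.0012+0.1577z
sphere 1 gives Az²+Bz+C=0 with A=1.1175, B=0.0649, C=-0.1696;  B²−4AC=0.7622;  roots -0.4197, 0.3616;  negative root z = -0.4197
x = -0.1423, y = -0.0674

(-0.1423, -0.0674, -0.4197)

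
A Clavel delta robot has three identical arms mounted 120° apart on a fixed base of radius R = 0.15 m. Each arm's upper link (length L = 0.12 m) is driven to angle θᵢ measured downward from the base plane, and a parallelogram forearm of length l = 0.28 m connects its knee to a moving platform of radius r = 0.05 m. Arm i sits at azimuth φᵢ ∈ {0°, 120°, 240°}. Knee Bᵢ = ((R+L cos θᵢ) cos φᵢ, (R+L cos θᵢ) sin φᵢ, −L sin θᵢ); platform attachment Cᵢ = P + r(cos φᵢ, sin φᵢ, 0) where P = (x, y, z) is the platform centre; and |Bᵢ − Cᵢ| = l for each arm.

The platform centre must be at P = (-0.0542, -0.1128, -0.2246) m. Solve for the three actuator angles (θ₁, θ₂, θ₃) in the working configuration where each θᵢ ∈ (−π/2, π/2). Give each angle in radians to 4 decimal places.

θ₁ = 0.9602, θ₂ = 1.0474, θ₃ = -0.3492

rotate P by −φ1: (-0.0542, -0.1128, -0.2246)
  A=0.1542, B=-0.2246, C=(l²−L²−A²−y'²−z²)/(2L)=-0.0956
  √(A²+B²)=0.2724;  θ1 = -0.9692+1.9294 ≈ 0.9602
arm 2 (φ=120.0°): x'=-0.0706, y'=0.1033
  A cos θ + B sin θ = C:  0.1706·cos θ + -0.2246·sin θ = -0.1093
  √(A²+B²)=0.2820;  θ2 = -0.9212+1.9686 ≈ 1.0474
φ3=240.0° → target in arm frame (0.1248, 0.0095)
  A cos θ + B sin θ = C:  -0.0248·cos θ + -0.2246·sin θ = 0.0535
  √(A²+B²)=0.2260;  θ3 = -1.6807+1.3316 ≈ -0.3492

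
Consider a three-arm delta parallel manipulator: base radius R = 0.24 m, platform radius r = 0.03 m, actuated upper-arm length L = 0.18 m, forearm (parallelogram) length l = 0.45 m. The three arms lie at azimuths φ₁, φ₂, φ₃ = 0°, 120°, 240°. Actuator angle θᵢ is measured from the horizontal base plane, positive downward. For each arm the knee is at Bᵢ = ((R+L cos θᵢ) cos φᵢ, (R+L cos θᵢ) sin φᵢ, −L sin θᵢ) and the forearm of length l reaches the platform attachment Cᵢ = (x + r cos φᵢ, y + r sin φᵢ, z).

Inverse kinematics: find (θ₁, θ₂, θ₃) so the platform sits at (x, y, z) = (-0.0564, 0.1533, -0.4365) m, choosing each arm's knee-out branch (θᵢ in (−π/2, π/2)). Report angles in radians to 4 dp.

θ₁ = 1.2220, θ₂ = 0.2617, θ₃ = 1.3966

φ1=0.0° → target in arm frame (-0.0564, 0.1533)
  A=0.2664, B=-0.4365, C=(l²−L²−A²−y'²−z²)/(2L)=-0.3192
  γ=atan2(-0.4365,0.2664)=-1.0228;  ψ=arccos(-0.6241)=2.2448;  θ1=γ+ψ≈1.2220
φ2=120.0° → target in arm frame (0.1610, -0.0278)
  e−x'=0.0490;  (l²−L²−(e−x')²−y'²−z²)/2L = -0.0656
  θ2 = atan2(B,A) + arccos(C/0.4392) = 0.2617
arm 3 (φ=240.0°): x'=-0.1046, y'=-0.1255
  e−x'=0.3146;  (l²−L²−(e−x')²−y'²−z²)/2L = -0.3754
  γ=atan2(-0.4365,0.3146)=-0.9463;  ψ=arccos(-0.6977)=2.3429;  θ3=γ+ψ≈1.3966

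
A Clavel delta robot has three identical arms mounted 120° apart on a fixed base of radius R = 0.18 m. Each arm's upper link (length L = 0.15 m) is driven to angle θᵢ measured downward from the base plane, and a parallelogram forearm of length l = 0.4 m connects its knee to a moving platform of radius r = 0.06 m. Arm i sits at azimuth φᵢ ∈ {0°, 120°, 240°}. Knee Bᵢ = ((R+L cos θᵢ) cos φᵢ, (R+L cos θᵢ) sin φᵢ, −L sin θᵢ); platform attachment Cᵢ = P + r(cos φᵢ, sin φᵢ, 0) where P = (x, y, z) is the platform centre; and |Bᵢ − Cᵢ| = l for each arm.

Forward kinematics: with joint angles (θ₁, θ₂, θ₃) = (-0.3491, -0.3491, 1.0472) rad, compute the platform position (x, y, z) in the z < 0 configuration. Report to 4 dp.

(0.0888, 0.1538, -0.2754)

φ1=0.0°: virtual centre (0.2610, 0.0000, 0.0513), radius l
arm 2 at φ=120.0°: (R−r)+L cos θ2 = 0.2610;  centre 2 = (-0.1305, 0.2260, 0.0513)
arm 3 at φ=240.0°: (R−r)+L cos θ3 = 0.1950;  centre 3 = (-0.0975, -0.1689, -0.1299)
subtract pairs → two planes through P
linear system: -0.7829x+0.4520y = 0.0000−0.0000z; -0.7169x+-0.3377y = -0.0158−-0.3624z
Cramer: x(z) = 0.0122-0.2784z;  y(z) = 0.0211-0.4822z
quadratic in z: (1.3100)z²+(0.0156)z+(-0.0950)=0, √Δ=0.7058 → z ∈ {-0.2754, 0.2634}; z = -0.2754 (taking z<0)
x = 0.0888, y = 0.1538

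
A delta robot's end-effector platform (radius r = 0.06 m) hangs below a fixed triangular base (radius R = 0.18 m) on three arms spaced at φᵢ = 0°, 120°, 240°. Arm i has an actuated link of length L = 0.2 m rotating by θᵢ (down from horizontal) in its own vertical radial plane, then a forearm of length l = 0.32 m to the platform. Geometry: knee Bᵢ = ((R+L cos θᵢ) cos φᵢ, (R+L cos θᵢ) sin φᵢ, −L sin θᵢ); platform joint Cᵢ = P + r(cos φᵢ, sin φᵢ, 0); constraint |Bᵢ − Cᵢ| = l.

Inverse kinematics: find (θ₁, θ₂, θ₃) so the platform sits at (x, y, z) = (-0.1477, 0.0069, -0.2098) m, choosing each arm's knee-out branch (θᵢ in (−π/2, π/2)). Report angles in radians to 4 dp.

θ₁ = 1.3088, θ₂ = 0.1742, θ₃ = 0.2619

rotate P by −φ1: (-0.1477, 0.0069, -0.2098)
  e−x'=0.2677;  (l²−L²−(e−x')²−y'²−z²)/2L = -0.1333
  √(A²+B²)=0.3401;  θ1 = -0.6647+1.9736 ≈ 1.3088
arm 2 (φ=120.0°): x'=0.0798, y'=0.1245
  A=0.0402, B=-0.2098, C=(l²−L²−A²−y'²−z²)/(2L)=0.0032
  γ=atan2(-0.2098,0.0402)=-1.3816;  ψ=arccos(0.0150)=1.5558;  θ2=γ+ψ≈0.1742
rotate P by −φ3: (0.0679, -0.1314, -0.2098)
  e−x'=0.0521;  (l²−L²−(e−x')²−y'²−z²)/2L = -0.0040
  √(A²+B²)=0.2162;  θ3 = -1.3273+1.5892 ≈ 0.2619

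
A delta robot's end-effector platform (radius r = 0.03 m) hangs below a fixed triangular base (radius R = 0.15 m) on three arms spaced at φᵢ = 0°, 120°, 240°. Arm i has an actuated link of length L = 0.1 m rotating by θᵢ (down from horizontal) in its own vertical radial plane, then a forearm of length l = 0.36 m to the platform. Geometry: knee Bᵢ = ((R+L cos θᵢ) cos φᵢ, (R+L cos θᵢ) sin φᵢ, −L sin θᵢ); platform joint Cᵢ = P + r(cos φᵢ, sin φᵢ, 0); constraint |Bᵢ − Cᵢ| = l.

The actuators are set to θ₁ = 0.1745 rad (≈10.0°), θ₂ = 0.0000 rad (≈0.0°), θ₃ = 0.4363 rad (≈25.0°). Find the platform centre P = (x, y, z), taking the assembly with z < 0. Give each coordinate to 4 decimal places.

(0.0052, 0.0376, -0.3049)

φ1=0.0°: virtual centre (0.2185, 0.0000, -0.0174), radius l
centre 2 = (0.2200·cos120.0°, 0.2200·sin120.0°, 0.0000) = (-0.1100, 0.1905, 0.0000)
centre 3 = (0.2106·cos240.0°, 0.2106·sin240.0°, -0.0423) = (-0.1053, -0.1824, -0.0423)
eliminate P² terms by subtracting sphere 1 from 2 and 3
plane₁₂: -0.6570x+0.3811y+0.0347z = 0.0004
det = 0.4864;  x = 0.0012+-0.0130z,  y = 0.0030+-0.1135z
quadratic in z: (1.0130)z²+(0.0397)z+(-0.0821)=0, √Δ=0.5781 → z ∈ {-0.3049, 0.2657}; z = -0.3049 (taking z<0)
x = 0.0052, y = 0.0376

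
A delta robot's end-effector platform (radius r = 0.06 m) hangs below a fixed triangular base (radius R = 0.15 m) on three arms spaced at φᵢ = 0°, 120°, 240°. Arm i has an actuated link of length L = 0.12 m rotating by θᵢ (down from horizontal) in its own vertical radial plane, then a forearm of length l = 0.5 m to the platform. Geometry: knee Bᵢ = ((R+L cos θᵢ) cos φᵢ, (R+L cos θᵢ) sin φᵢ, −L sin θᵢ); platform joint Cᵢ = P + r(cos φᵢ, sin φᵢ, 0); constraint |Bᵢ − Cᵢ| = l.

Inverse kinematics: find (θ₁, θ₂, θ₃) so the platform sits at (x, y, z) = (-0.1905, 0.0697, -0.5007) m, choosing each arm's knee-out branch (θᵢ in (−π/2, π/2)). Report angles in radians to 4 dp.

rotate P by −φ1: (-0.1905, 0.0697, -0.5007)
  e−x'=0.2805;  (l²−L²−(e−x')²−y'²−z²)/2L = -0.4110
  θ1 = atan2(B,A) + arccos(C/0.5739) = 1.3089
arm 2 (φ=120.0°): x'=0.1556, y'=0.1301
  A=-0.0656, B=-0.5007, C=(l²−L²−A²−y'²−z²)/(2L)=-0.1514
  √(A²+B²)=0.5050;  θ2 = -1.7011+1.8753 ≈ 0.1742
arm 3 (φ=240.0°): x'=0.0349, y'=-0.1998
  A cos θ + B sin θ = C:  0.0551·cos θ + -0.5007·sin θ = -0.2420
  √(A²+B²)=0.5037;  θ3 = -1.4612+2.0718 ≈ 0.6107

θ₁ = 1.3089, θ₂ = 0.1742, θ₃ = 0.6107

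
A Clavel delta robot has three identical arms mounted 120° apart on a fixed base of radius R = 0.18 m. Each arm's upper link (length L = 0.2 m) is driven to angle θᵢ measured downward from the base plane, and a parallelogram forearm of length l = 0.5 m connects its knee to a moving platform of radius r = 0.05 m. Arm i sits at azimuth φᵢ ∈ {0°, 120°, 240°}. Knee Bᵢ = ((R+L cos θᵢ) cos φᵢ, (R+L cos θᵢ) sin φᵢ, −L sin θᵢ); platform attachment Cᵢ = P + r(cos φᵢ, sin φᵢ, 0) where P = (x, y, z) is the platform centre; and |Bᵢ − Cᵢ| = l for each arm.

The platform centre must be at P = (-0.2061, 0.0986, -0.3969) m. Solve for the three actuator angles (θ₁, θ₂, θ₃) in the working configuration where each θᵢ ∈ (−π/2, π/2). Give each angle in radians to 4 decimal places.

θ₁ = 1.0469, θ₂ = -0.3493, θ₃ = 0.3488

rotate P by −φ1: (-0.2061, 0.0986, -0.3969)
  A cos θ + B sin θ = C:  0.3361·cos θ + -0.3969·sin θ = -0.1755
  θ1 = atan2(B,A) + arccos(C/0.5201) = 1.0469
φ2=120.0° → target in arm frame (0.1884, 0.1292)
  e−x'=-0.0584;  (l²−L²−(e−x')²−y'²−z²)/2L = 0.0809
  γ=atan2(-0.3969,-0.0584)=-1.7170;  ψ=arccos(0.2017)=1.3677;  θ2=γ+ψ≈-0.3493
arm 3 (φ=240.0°): x'=0.0177, y'=-0.2278
  A=0.1123, B=-0.3969, C=(l²−L²−A²−y'²−z²)/(2L)=-0.0301
  γ=atan2(-0.3969,0.1123)=-1.2950;  ψ=arccos(-0.0730)=1.6438;  θ3=γ+ψ≈0.3488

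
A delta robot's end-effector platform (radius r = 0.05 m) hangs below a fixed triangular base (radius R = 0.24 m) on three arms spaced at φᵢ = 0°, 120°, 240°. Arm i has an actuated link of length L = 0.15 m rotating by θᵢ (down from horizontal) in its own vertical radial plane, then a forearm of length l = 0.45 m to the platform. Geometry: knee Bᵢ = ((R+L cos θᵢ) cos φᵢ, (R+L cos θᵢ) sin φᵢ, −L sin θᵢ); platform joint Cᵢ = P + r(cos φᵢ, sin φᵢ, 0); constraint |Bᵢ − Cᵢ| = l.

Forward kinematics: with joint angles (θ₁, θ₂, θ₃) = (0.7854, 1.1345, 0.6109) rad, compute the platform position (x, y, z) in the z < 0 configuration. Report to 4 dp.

S1 = (0.2961·cos0.0°, 0.2961·sin0.0°, -0.1061) = (0.2961, 0.0000, -0.1061)
φ2=120.0°: virtual centre (-0.1267, 0.2194, -0.1359), radius l
S3 = (0.3129·cos240.0°, 0.3129·sin240.0°, -0.0860) = (-0.1564, -0.2710, -0.0860)
eliminate P² terms by subtracting sphere 1 from 2 and 3
[-0.8455 0.4389 -0.0598]·P = -0.0162;  [-0.9050 -0.5419 0.0401]·P = 0.0064
det = 0.8554;  x = 0.0070+-0.0173z,  y = -0.0235+0.1028z
quadratic in z: (1.0109)z²+(0.2173)z+(-0.1071)=0, √Δ=0.6931 → z ∈ {-0.4503, 0.2354}; z = -0.4503 (taking z<0)
x = 0.0148, y = -0.0698

(0.0148, -0.0698, -0.4503)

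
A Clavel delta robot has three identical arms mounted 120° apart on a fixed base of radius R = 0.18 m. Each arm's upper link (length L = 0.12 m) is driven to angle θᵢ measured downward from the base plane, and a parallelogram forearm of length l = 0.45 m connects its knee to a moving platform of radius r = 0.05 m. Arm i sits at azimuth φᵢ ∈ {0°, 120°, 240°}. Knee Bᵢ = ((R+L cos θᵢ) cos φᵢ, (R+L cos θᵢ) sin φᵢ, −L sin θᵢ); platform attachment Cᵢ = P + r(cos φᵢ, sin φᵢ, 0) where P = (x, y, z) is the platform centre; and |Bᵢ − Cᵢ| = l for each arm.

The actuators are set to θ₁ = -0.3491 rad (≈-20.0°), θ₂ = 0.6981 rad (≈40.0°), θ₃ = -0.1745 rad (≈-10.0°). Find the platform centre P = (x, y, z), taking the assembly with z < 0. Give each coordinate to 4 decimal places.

(0.0760, -0.0987, -0.3651)

centre 1 = (0.2428·cos0.0°, 0.2428·sin0.0°, 0.0410) = (0.2428, 0.0000, 0.0410)
φ2=120.0°: virtual centre (-0.1110, 0.1922, -0.0771), radius l
arm 3 at φ=240.0°: e+L cos θ3 = 0.2482;  centre 3 = (-0.1241, -0.2149, 0.0208)
subtract pairs → two planes through P
[-0.7075 0.3844 -0.2364]·P = -0.0054;  [-0.7337 -0.4299 -0.0404]·P = 0.0014
Cramer: x(z) = 0.0030-0.1998z;  y(z) = -0.0085+0.2471z
sphere 1 gives Az²+Bz+C=0 with A=1.1010, B=0.0095, C=-0.1433;  B²−4AC=0.6311;  roots -0.3651, 0.3564;  negative root z = -0.3651
x = 0.0760, y = -0.0987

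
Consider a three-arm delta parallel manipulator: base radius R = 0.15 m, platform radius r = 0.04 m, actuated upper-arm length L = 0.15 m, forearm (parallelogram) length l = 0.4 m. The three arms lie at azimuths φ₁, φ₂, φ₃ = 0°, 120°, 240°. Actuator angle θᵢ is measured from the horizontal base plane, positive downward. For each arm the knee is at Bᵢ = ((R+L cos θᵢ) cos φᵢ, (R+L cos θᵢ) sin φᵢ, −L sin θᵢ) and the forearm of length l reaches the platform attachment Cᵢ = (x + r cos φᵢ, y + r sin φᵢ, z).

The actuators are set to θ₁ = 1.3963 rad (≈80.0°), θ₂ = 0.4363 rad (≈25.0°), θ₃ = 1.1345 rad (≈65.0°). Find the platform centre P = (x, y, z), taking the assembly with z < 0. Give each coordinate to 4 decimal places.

arm 1 at φ=0.0°: (R−r)+L cos θ1 = 0.1360;  O1 = (0.1360, 0.0000, -0.1477)
O2 = (0.2459·cos120.0°, 0.2459·sin120.0°, -0.0634) = (-0.1230, 0.2130, -0.0634)
O3 = (0.1734·cos240.0°, 0.1734·sin240.0°, -0.1359) = (-0.0867, -0.1502, -0.1359)
|O₂|²−|O₁|² = 0.0242;  |O₃|²−|O₁|² = 0.0082
plane₁₂: -0.5180x+0.4260y+0.1687z = 0.0242
det = 0.3453;  x = -0.0312+0.1757z,  y = 0.0189+-0.1822z
into |P−O₁|² = l²: 1.0641z² + 0.2298z + -0.1099 = 0;  Δ = 0.5204;  z = -0.4470 or 0.2310 → z<0 root = -0.4470
x = -0.1097, y = 0.1003

(-0.1097, 0.1003, -0.4470)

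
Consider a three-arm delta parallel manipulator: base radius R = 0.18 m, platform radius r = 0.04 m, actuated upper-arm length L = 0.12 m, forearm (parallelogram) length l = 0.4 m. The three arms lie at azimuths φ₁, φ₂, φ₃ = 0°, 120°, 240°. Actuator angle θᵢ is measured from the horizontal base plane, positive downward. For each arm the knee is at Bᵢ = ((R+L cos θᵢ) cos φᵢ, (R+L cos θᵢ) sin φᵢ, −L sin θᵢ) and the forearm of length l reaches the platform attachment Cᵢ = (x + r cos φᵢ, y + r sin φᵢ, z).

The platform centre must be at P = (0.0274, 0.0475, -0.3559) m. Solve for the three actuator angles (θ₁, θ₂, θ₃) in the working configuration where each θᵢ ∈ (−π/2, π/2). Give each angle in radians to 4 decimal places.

θ₁ = 0.2618, θ₂ = 0.2615, θ₃ = 0.6975

rotate P by −φ1: (0.0274, 0.0475, -0.3559)
  A cos θ + B sin θ = C:  0.1126·cos θ + -0.3559·sin θ = 0.0167
  √(A²+B²)=0.3733;  θ1 = -1.2644+1.5261 ≈ 0.2618
rotate P by −φ2: (0.0274, -0.0475, -0.3559)
  e−x'=0.1126;  (l²−L²−(e−x')²−y'²−z²)/2L = 0.0167
  θ2 = atan2(B,A) + arccos(C/0.3733) = 0.2615
rotate P by −φ3: (-0.0548, 0.0000, -0.3559)
  A cos θ + B sin θ = C:  0.1948·cos θ + -0.3559·sin θ = -0.0793
  γ=atan2(-0.3559,0.1948)=-1.0699;  ψ=arccos(-0.1954)=1.7674;  θ3=γ+ψ≈0.6975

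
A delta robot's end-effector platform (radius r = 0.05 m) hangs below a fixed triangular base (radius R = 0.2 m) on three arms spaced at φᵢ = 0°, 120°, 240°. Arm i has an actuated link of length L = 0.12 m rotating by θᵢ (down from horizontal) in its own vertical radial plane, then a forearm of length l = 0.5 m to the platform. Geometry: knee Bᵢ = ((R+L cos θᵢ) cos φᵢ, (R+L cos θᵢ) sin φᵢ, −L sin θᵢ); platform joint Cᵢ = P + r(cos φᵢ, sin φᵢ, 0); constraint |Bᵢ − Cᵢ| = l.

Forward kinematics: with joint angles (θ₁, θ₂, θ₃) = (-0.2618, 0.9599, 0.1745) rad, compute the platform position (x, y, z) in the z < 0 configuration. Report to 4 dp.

(0.1160, -0.1041, -0.4344)

φ1=0.0°: virtual centre (0.2659, 0.0000, 0.0311), radius l
φ2=120.0°: virtual centre (-0.1094, 0.1895, -0.0983), radius l
S3 = (0.2682·cos240.0°, 0.2682·sin240.0°, -0.0208) = (-0.1341, -0.2322, -0.0208)
eliminate P² terms by subtracting sphere 1 from 2 and 3
plane₁₂: -0.7507x+0.3790y+-0.2587z = -0.0141
Cramer: x(z) = 0.0097-0.2447z;  y(z) = -0.0181+0.1980z
into |P−S₁|² = l²: 1.0991z² + 0.0561z + -0.1830 = 0;  Δ = 0.8079;  z = -0.4344 or 0.3834 → z<0 root = -0.4344
x = 0.1160, y = -0.1041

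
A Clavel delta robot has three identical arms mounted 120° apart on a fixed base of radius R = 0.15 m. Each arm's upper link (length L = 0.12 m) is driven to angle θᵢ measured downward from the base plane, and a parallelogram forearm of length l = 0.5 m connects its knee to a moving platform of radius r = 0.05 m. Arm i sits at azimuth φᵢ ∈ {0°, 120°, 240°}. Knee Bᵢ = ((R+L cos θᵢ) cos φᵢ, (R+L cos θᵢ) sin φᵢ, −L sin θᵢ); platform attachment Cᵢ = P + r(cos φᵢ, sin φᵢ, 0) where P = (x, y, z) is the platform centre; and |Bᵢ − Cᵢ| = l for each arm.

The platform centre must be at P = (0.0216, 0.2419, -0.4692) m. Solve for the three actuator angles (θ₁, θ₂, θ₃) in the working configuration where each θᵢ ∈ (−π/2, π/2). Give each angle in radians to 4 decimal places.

rotate P by −φ1: (0.0216, 0.2419, -0.4692)
  e−x'=0.0784;  (l²−L²−(e−x')²−y'²−z²)/2L = -0.2050
  θ1 = atan2(B,A) + arccos(C/0.4757) = 0.6112
arm 2 (φ=120.0°): x'=0.1987, y'=-0.1397
  A cos θ + B sin θ = C:  -0.0987·cos θ + -0.4692·sin θ = -0.0575
  θ2 = atan2(B,A) + arccos(C/0.4795) = -0.0872
φ3=240.0° → target in arm frame (-0.2203, -0.1022)
  A=0.3203, B=-0.4692, C=(l²−L²−A²−y'²−z²)/(2L)=-0.4066
  γ=atan2(-0.4692,0.3203)=-0.9718;  ψ=arccos(-0.7158)=2.3685;  θ3=γ+ψ≈1.3967

θ₁ = 0.6112, θ₂ = -0.0872, θ₃ = 1.3967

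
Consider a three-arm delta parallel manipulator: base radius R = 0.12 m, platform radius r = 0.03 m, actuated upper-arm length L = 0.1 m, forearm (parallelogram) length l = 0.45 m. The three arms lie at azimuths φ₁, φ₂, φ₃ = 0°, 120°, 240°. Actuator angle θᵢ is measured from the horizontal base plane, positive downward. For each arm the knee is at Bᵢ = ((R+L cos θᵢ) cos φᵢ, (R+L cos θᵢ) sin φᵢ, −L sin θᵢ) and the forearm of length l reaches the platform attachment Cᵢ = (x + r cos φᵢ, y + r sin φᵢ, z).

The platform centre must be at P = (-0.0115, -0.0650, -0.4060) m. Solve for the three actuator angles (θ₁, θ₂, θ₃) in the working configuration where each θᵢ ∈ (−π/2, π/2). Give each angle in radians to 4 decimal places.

rotate P by −φ1: (-0.0115, -0.0650, -0.4060)
  A cos θ + B sin θ = C:  0.1015·cos θ + -0.4060·sin θ = 0.0657
  θ1 = atan2(B,A) + arccos(C/0.4185) = 0.0874
rotate P by −φ2: (-0.0505, 0.0425, -0.4060)
  A cos θ + B sin θ = C:  0.1405·cos θ + -0.4060·sin θ = 0.0305
  √(A²+B²)=0.4296;  θ2 = -1.2375+1.4996 ≈ 0.2621
φ3=240.0° → target in arm frame (0.0620, 0.0225)
  A=0.0280, B=-0.4060, C=(l²−L²−A²−y'²−z²)/(2L)=0.1319
  γ=atan2(-0.4060,0.0280)=-1.5020;  ψ=arccos(0.3240)=1.2408;  θ3=γ+ψ≈-0.2612

θ₁ = 0.0874, θ₂ = 0.2621, θ₃ = -0.2612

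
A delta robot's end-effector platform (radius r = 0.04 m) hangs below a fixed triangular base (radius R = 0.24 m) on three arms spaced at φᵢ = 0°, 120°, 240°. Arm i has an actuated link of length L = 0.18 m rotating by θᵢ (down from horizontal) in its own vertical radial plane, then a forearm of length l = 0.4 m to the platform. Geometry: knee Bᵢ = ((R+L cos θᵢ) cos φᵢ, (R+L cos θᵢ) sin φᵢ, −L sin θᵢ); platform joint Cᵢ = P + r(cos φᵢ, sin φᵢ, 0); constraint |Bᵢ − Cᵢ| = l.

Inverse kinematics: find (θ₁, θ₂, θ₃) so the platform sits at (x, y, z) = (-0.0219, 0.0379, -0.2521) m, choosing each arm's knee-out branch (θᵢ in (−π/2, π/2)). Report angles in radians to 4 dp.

θ₁ = 0.6110, θ₂ = 0.1744, θ₃ = 0.6108

rotate P by −φ1: (-0.0219, 0.0379, -0.2521)
  e−x'=0.2219;  (l²−L²−(e−x')²−y'²−z²)/2L = 0.0371
  θ1 = atan2(B,A) + arccos(C/0.3358) = 0.6110
φ2=120.0° → target in arm frame (0.0438, 0.0000)
  A cos θ + B sin θ = C:  0.1562·cos θ + -0.2521·sin θ = 0.1101
  √(A²+B²)=0.2966;  θ2 = -1.0160+1.1904 ≈ 0.1744
rotate P by −φ3: (-0.0219, -0.0379, -0.2521)
  A cos θ + B sin θ = C:  0.2219·cos θ + -0.2521·sin θ = 0.0372
  √(A²+B²)=0.3358;  θ3 = -0.8491+1.4599 ≈ 0.6108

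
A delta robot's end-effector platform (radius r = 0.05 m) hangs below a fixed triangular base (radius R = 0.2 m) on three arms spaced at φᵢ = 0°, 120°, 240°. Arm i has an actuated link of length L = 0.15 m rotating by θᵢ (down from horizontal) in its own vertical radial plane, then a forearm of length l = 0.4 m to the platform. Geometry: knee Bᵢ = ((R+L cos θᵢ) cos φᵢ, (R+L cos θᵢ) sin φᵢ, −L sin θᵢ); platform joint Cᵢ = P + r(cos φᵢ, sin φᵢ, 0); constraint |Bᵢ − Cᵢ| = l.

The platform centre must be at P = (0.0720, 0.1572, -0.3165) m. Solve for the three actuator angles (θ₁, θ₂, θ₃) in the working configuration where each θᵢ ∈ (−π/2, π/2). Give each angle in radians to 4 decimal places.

θ₁ = 0.1748, θ₂ = -0.0002, θ₃ = 1.3091

arm 1 (φ=0.0°): x'=0.0720, y'=0.1572
  e−x'=0.0780;  (l²−L²−(e−x')²−y'²−z²)/2L = 0.0218
  θ1 = atan2(B,A) + arccos(C/0.3260) = 0.1748
rotate P by −φ2: (0.1001, -0.1410, -0.3165)
  A=0.0499, B=-0.3165, C=(l²−L²−A²−y'²−z²)/(2L)=0.0499
  θ2 = atan2(B,A) + arccos(C/0.3204) = -0.0002
arm 3 (φ=240.0°): x'=-0.1721, y'=-0.0162
  e−x'=0.3221;  (l²−L²−(e−x')²−y'²−z²)/2L = -0.2224
  √(A²+B²)=0.4516;  θ3 = -0.7766+2.0856 ≈ 1.3091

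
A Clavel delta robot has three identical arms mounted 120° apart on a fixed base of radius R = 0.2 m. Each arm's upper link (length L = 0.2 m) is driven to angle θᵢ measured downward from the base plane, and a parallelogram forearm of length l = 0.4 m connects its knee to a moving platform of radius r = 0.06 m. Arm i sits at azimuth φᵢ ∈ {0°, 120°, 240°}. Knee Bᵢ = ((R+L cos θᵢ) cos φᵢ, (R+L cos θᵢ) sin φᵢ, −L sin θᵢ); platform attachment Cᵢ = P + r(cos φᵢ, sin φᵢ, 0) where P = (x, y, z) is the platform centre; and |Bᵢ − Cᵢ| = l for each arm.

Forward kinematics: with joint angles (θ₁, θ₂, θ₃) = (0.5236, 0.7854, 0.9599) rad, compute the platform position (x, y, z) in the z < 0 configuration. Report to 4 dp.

arm 1 at φ=0.0°: ρ1 = 0.3132;  O1 = (0.3132, 0.0000, -0.1000)
O2 = (0.2814·cos120.0°, 0.2814·sin120.0°, -0.1414) = (-0.1407, 0.2437, -0.1414)
φ3=240.0°: virtual centre (-0.1274, -0.2206, -0.1638), radius l
|O₂|²−|O₁|² = -0.0089;  |O₃|²−|O₁|² = -0.0164
plane₁₂: -0.9078x+0.4874y+-0.0828z = -0.0089
det = 0.8300;  x = 0.0143+-0.1190z,  y = 0.0085+-0.0517z
into |P−O₁|² = l²: 1.0168z² + 0.2703z + -0.0606 = 0;  Δ = 0.3196;  z = -0.4109 or 0.1451 → z<0 root = -0.4109
x = 0.0632, y = 0.0297

(0.0632, 0.0297, -0.4109)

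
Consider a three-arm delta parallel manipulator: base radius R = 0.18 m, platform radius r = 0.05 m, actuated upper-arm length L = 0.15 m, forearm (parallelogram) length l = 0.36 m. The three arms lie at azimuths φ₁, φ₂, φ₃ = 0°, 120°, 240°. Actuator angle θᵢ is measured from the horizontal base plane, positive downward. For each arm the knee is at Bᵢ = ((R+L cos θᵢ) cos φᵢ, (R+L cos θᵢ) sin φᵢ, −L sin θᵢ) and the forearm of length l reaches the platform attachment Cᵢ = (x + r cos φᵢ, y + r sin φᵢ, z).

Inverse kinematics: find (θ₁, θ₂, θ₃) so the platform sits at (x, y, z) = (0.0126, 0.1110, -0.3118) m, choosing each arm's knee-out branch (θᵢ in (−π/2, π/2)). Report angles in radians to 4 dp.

rotate P by −φ1: (0.0126, 0.1110, -0.3118)
  A=0.1174, B=-0.3118, C=(l²−L²−A²−y'²−z²)/(2L)=-0.0541
  θ1 = atan2(B,A) + arccos(C/0.3332) = 0.5231
rotate P by −φ2: (0.0898, -0.0664, -0.3118)
  A=0.0402, B=-0.3118, C=(l²−L²−A²−y'²−z²)/(2L)=0.0129
  √(A²+B²)=0.3144;  θ2 = -1.4427+1.5299 ≈ 0.0872
arm 3 (φ=240.0°): x'=-0.1024, y'=-0.0446
  A cos θ + B sin θ = C:  0.2324·cos θ + -0.3118·sin θ = -0.1538
  √(A²+B²)=0.3889;  θ3 = -0.9302+1.9773 ≈ 1.0471

θ₁ = 0.5231, θ₂ = 0.0872, θ₃ = 1.0471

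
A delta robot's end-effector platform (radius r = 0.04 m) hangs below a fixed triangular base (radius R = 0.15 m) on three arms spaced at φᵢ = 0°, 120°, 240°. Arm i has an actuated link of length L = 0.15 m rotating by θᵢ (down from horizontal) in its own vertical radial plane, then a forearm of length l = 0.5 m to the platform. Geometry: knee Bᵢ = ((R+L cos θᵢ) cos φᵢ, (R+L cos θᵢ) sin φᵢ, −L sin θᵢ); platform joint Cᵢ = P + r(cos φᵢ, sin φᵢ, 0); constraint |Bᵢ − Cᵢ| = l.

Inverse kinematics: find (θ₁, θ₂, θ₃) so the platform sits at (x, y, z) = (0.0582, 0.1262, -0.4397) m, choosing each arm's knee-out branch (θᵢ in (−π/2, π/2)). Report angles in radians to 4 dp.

θ₁ = -0.0001, θ₂ = -0.0872, θ₃ = 0.6981

rotate P by −φ1: (0.0582, 0.1262, -0.4397)
  A=0.0518, B=-0.4397, C=(l²−L²−A²−y'²−z²)/(2L)=0.0518
  √(A²+B²)=0.4427;  θ1 = -1.4535+1.4534 ≈ -0.0001
arm 2 (φ=120.0°): x'=0.0802, y'=-0.1135
  e−x'=0.0298;  (l²−L²−(e−x')²−y'²−z²)/2L = 0.0680
  γ=atan2(-0.4397,0.0298)=-1.5031;  ψ=arccos(0.1542)=1.4159;  θ2=γ+ψ≈-0.0872
φ3=240.0° → target in arm frame (-0.1384, -0.0127)
  e−x'=0.2484;  (l²−L²−(e−x')²−y'²−z²)/2L = -0.0923
  θ3 = atan2(B,A) + arccos(C/0.5050) = 0.6981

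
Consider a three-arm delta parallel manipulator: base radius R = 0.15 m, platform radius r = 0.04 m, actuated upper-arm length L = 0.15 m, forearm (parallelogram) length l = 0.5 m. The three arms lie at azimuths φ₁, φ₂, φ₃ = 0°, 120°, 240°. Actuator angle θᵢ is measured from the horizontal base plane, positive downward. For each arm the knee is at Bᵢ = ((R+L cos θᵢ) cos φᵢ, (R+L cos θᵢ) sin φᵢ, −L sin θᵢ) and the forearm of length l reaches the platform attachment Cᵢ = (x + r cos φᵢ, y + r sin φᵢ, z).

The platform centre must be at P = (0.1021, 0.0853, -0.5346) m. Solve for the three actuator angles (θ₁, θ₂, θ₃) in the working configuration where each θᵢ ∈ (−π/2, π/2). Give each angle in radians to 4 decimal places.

θ₁ = 0.4364, θ₂ = 0.6983, θ₃ = 1.1346

rotate P by −φ1: (0.1021, 0.0853, -0.5346)
  A cos θ + B sin θ = C:  0.0079·cos θ + -0.5346·sin θ = -0.2188
  θ1 = atan2(B,A) + arccos(C/0.5347) = 0.4364
rotate P by −φ2: (0.0228, -0.1311, -0.5346)
  e−x'=0.0872;  (l²−L²−(e−x')²−y'²−z²)/2L = -0.2769
  √(A²+B²)=0.5417;  θ2 = -1.4091+2.1074 ≈ 0.6983
φ3=240.0° → target in arm frame (-0.1249, 0.0458)
  A cos θ + B sin θ = C:  0.2349·cos θ + -0.5346·sin θ = -0.3853
  √(A²+B²)=0.5839;  θ3 = -1.1568+2.2913 ≈ 1.1346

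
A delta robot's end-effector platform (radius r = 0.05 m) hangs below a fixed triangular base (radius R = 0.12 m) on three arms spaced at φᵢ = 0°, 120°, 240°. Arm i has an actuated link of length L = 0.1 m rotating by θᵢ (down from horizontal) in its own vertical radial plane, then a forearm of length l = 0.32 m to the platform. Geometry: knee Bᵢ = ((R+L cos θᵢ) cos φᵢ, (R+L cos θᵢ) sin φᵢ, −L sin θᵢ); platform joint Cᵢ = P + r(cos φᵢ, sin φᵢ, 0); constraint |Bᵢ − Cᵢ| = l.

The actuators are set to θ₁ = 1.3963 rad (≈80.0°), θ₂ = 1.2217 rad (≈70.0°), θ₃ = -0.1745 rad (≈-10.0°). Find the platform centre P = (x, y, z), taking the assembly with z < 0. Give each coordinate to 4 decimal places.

(-0.1126, -0.1458, -0.3014)

S1 = (0.0874·cos0.0°, 0.0874·sin0.0°, -0.0985) = (0.0874, 0.0000, -0.0985)
arm 2 at φ=120.0°: e+L cos θ2 = 0.1042;  S2 = (-0.0521, 0.0902, -0.0940)
S3 = (0.1685·cos240.0°, 0.1685·sin240.0°, 0.0174) = (-0.0842, -0.1459, 0.0174)
eliminate P² terms by subtracting sphere 1 from 2 and 3
linear system: -0.2789x+0.1805y = 0.0024−0.0090z; -0.3432x+-0.2918y = 0.0114−0.2317z
Cramer: x(z) = -0.0191+0.3101z;  y(z) = -0.0165+0.4292z
sphere 1 gives Az²+Bz+C=0 with A=1.2804, B=0.1168, C=-0.0811;  B²−4AC=0.4290;  roots -0.3014, 0.2102;  negative root z = -0.3014
x = -0.1126, y = -0.1458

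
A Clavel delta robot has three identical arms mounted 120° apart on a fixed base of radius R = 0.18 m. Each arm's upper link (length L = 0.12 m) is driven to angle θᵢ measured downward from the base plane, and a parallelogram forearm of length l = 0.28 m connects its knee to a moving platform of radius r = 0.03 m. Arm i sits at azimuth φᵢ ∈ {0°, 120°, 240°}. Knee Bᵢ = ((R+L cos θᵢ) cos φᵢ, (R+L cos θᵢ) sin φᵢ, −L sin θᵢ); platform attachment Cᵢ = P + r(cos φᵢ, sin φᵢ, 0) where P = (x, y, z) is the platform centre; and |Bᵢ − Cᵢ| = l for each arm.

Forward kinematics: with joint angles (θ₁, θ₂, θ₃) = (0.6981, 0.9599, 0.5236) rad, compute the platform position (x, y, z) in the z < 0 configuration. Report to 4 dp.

arm 1 at φ=0.0°: (R−r)+L cos θ1 = 0.2419;  centre 1 = (0.2419, 0.0000, -0.0771)
φ2=120.0°: virtual centre (-0.1094, 0.1895, -0.0983), radius l
φ3=240.0°: virtual centre (-0.1270, -0.2199, -0.0600), radius l
eliminate P² terms by subtracting sphere 1 from 2 and 3
[-0.7027 0.3790 -0.0423]·P = -0.0069;  [-0.7378 -0.4398 0.0343]·P = 0.0036
det = 0.5887;  x = 0.0029+-0.0096z,  y = -0.0130+0.0939z
sphere 1 gives Az²+Bz+C=0 with A=1.0089, B=0.1564, C=-0.0151;  B²−4AC=0.0855;  roots -0.2224, 0.0674;  negative root z = -0.2224
x = 0.0050, y = -0.0339

(0.0050, -0.0339, -0.2224)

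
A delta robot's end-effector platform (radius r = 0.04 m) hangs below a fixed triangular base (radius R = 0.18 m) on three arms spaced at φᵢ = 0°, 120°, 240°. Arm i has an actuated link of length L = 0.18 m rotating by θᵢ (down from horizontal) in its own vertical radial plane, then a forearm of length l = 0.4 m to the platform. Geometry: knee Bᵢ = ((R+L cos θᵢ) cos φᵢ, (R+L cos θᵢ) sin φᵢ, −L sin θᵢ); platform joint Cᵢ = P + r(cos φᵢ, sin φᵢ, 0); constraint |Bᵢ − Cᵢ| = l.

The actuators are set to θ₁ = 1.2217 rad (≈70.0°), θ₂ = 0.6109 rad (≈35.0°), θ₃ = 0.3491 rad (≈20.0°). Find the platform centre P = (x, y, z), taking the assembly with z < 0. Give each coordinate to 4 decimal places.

arm 1 at φ=0.0°: (R−r)+L cos θ1 = 0.2016;  O1 = (0.2016, 0.0000, -0.1691)
O2 = (0.2874·cos120.0°, 0.2874·sin120.0°, -0.1032) = (-0.1437, 0.2489, -0.1032)
φ3=240.0°: virtual centre (-0.1546, -0.2677, -0.0616), radius l
subtract pairs → two planes through P
linear system: -0.6906x+0.4979y = 0.0240−0.1318z; -0.7123x+-0.5355y = 0.0301−0.2151z
det = 0.7244;  x = -0.0385+0.2453z,  y = -0.0051+0.0755z
sphere 1 gives Az²+Bz+C=0 with A=1.0659, B=0.2198, C=-0.0737;  B²−4AC=0.3627;  roots -0.3856, 0.1794;  negative root z = -0.3856
x = -0.1331, y = -0.0342

(-0.1331, -0.0342, -0.3856)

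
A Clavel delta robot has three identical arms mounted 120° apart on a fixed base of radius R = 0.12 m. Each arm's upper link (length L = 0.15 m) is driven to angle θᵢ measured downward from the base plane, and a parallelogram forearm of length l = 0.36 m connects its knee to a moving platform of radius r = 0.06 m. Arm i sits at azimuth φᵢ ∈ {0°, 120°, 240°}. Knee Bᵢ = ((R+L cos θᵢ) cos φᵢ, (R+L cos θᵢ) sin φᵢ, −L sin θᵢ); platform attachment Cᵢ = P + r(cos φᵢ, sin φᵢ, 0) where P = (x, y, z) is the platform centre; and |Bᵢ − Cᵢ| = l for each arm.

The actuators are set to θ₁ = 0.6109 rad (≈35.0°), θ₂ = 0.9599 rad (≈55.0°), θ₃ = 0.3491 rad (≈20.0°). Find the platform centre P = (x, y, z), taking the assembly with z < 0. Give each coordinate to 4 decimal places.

centre 1 = (0.1829·cos0.0°, 0.1829·sin0.0°, -0.0860) = (0.1829, 0.0000, -0.0860)
φ2=120.0°: virtual centre (-0.0730, 0.1265, -0.1229), radius l
arm 3 at φ=240.0°: (R−r)+L cos θ3 = 0.2010;  centre 3 = (-0.1005, -0.1740, -0.0513)
eliminate P² terms by subtracting sphere 1 from 2 and 3
plane₁₂: -0.5118x+0.2529y+-0.0737z = -0.0044
Cramer: x(z) = 0.0031-0.0251z;  y(z) = -0.0112+0.2404z
into |P−centre ₁|² = l²: 1.0584z² + 0.1757z + -0.0897 = 0;  Δ = 0.4108;  z = -0.3858 or 0.2198 → z<0 root = -0.3858
x = 0.0128, y = -0.1040

(0.0128, -0.1040, -0.3858)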